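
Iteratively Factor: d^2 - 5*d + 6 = (d - 2)*(d - 3)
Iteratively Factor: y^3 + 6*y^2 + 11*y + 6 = (y + 1)*(y^2 + 5*y + 6) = (y + 1)*(y + 2)*(y + 3)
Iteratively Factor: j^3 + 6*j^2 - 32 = (j + 4)*(j^2 + 2*j - 8) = (j - 2)*(j + 4)*(j + 4)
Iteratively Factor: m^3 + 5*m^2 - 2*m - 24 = (m + 3)*(m^2 + 2*m - 8) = (m - 2)*(m + 3)*(m + 4)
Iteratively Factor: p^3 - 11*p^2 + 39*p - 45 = (p - 3)*(p^2 - 8*p + 15) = (p - 5)*(p - 3)*(p - 3)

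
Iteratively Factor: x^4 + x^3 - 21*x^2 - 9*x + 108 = (x - 3)*(x^3 + 4*x^2 - 9*x - 36) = (x - 3)^2*(x^2 + 7*x + 12) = (x - 3)^2*(x + 3)*(x + 4)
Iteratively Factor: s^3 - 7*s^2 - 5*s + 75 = (s - 5)*(s^2 - 2*s - 15) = (s - 5)^2*(s + 3)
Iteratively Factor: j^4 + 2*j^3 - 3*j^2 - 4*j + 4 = (j + 2)*(j^3 - 3*j + 2) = (j - 1)*(j + 2)*(j^2 + j - 2) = (j - 1)^2*(j + 2)*(j + 2)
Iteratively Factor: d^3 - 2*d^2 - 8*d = (d + 2)*(d^2 - 4*d) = d*(d + 2)*(d - 4)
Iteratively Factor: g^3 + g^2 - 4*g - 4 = (g + 1)*(g^2 - 4) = (g + 1)*(g + 2)*(g - 2)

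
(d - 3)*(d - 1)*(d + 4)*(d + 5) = d^4 + 5*d^3 - 13*d^2 - 53*d + 60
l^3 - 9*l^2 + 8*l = l*(l - 8)*(l - 1)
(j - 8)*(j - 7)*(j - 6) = j^3 - 21*j^2 + 146*j - 336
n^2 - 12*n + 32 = (n - 8)*(n - 4)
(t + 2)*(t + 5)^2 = t^3 + 12*t^2 + 45*t + 50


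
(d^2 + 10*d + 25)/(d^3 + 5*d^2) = (d + 5)/d^2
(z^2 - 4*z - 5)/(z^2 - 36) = (z^2 - 4*z - 5)/(z^2 - 36)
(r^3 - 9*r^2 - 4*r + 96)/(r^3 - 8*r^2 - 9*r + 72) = (r - 4)/(r - 3)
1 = 1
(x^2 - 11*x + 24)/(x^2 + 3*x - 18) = (x - 8)/(x + 6)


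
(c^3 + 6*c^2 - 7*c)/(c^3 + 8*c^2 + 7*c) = (c - 1)/(c + 1)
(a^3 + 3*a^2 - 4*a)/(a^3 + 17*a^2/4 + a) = 4*(a - 1)/(4*a + 1)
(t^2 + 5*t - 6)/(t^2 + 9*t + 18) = (t - 1)/(t + 3)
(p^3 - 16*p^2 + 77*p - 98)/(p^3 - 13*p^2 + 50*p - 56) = (p - 7)/(p - 4)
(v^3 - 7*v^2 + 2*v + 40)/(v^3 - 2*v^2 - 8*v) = (v - 5)/v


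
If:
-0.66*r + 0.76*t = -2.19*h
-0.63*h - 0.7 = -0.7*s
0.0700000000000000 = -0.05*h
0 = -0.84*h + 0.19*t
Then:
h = -1.40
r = -11.77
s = -0.26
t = -6.19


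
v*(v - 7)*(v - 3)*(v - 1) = v^4 - 11*v^3 + 31*v^2 - 21*v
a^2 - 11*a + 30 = (a - 6)*(a - 5)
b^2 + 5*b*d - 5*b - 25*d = (b - 5)*(b + 5*d)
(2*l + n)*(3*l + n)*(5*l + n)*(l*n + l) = 30*l^4*n + 30*l^4 + 31*l^3*n^2 + 31*l^3*n + 10*l^2*n^3 + 10*l^2*n^2 + l*n^4 + l*n^3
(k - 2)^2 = k^2 - 4*k + 4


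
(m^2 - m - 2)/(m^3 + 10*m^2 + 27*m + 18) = (m - 2)/(m^2 + 9*m + 18)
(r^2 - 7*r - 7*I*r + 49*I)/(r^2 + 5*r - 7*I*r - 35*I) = (r - 7)/(r + 5)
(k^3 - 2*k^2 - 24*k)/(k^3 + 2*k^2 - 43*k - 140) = k*(k - 6)/(k^2 - 2*k - 35)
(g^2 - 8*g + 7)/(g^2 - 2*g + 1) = (g - 7)/(g - 1)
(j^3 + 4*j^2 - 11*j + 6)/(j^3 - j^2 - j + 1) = (j + 6)/(j + 1)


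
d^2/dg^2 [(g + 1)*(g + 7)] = 2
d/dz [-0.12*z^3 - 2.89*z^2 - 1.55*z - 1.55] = -0.36*z^2 - 5.78*z - 1.55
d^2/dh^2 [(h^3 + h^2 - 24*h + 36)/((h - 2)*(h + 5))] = -16/(h^3 + 15*h^2 + 75*h + 125)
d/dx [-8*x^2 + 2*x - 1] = 2 - 16*x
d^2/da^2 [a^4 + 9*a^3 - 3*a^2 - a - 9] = 12*a^2 + 54*a - 6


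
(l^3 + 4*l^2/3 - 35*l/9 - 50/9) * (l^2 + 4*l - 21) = l^5 + 16*l^4/3 - 176*l^3/9 - 442*l^2/9 + 535*l/9 + 350/3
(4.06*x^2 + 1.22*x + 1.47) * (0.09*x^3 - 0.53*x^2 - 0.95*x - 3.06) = 0.3654*x^5 - 2.042*x^4 - 4.3713*x^3 - 14.3617*x^2 - 5.1297*x - 4.4982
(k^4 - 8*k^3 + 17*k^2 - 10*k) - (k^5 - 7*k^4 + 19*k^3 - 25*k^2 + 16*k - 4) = -k^5 + 8*k^4 - 27*k^3 + 42*k^2 - 26*k + 4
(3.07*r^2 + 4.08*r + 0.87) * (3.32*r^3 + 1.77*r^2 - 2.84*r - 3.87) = 10.1924*r^5 + 18.9795*r^4 + 1.3912*r^3 - 21.9282*r^2 - 18.2604*r - 3.3669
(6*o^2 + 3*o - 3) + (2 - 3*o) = 6*o^2 - 1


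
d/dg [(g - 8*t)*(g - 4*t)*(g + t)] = 3*g^2 - 22*g*t + 20*t^2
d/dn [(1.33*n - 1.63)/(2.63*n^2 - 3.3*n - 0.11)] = (-3.4979*n^2 + 8.5738*n - 5.5253)/(6.9169*n^4 - 17.358*n^3 + 10.3114*n^2 + 0.726*n + 0.0121)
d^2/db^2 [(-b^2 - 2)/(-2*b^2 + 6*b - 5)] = 2*(12*b^3 - 6*b^2 - 72*b + 77)/(8*b^6 - 72*b^5 + 276*b^4 - 576*b^3 + 690*b^2 - 450*b + 125)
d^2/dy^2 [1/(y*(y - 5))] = 2*(y^2 + y*(y - 5) + (y - 5)^2)/(y^3*(y - 5)^3)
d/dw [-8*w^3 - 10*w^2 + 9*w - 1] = -24*w^2 - 20*w + 9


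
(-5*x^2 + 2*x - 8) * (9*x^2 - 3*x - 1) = -45*x^4 + 33*x^3 - 73*x^2 + 22*x + 8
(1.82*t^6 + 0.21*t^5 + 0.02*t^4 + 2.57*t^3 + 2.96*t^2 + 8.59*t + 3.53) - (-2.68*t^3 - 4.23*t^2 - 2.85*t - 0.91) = 1.82*t^6 + 0.21*t^5 + 0.02*t^4 + 5.25*t^3 + 7.19*t^2 + 11.44*t + 4.44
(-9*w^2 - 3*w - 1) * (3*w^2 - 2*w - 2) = -27*w^4 + 9*w^3 + 21*w^2 + 8*w + 2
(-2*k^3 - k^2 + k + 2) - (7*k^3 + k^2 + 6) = -9*k^3 - 2*k^2 + k - 4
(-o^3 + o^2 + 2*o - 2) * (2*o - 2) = -2*o^4 + 4*o^3 + 2*o^2 - 8*o + 4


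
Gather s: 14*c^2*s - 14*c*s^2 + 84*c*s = -14*c*s^2 + s*(14*c^2 + 84*c)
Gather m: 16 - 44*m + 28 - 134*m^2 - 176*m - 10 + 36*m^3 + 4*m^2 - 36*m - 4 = 36*m^3 - 130*m^2 - 256*m + 30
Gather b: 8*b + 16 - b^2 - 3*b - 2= -b^2 + 5*b + 14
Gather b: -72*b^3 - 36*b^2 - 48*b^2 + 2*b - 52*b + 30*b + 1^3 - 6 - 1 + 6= -72*b^3 - 84*b^2 - 20*b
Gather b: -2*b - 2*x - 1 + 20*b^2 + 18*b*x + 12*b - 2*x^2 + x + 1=20*b^2 + b*(18*x + 10) - 2*x^2 - x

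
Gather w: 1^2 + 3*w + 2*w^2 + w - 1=2*w^2 + 4*w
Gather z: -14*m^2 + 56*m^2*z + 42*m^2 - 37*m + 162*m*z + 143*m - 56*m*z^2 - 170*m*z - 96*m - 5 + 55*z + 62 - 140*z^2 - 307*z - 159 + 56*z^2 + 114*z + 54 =28*m^2 + 10*m + z^2*(-56*m - 84) + z*(56*m^2 - 8*m - 138) - 48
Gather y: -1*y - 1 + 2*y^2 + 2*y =2*y^2 + y - 1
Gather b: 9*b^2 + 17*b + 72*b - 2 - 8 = 9*b^2 + 89*b - 10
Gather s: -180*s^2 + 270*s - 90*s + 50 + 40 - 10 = -180*s^2 + 180*s + 80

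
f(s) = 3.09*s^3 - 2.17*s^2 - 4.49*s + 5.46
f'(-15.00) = 2146.36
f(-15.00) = -10844.19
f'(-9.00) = 785.44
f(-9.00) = -2382.51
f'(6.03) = 306.41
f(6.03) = 576.98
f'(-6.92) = 469.45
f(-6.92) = -1091.33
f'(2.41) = 38.89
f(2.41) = 25.29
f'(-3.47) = 122.19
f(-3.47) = -134.19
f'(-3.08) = 96.82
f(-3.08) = -91.58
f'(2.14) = 28.68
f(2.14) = 16.20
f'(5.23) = 226.37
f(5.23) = 364.66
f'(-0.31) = -2.25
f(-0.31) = 6.55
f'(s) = 9.27*s^2 - 4.34*s - 4.49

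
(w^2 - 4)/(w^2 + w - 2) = (w - 2)/(w - 1)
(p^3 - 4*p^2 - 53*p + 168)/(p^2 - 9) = (p^2 - p - 56)/(p + 3)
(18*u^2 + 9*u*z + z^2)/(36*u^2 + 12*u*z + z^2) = (3*u + z)/(6*u + z)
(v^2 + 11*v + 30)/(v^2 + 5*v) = (v + 6)/v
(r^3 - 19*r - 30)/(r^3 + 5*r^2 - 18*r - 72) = (r^2 - 3*r - 10)/(r^2 + 2*r - 24)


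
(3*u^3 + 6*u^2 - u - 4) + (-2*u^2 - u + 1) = 3*u^3 + 4*u^2 - 2*u - 3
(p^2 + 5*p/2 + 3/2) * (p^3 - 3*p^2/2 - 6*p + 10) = p^5 + p^4 - 33*p^3/4 - 29*p^2/4 + 16*p + 15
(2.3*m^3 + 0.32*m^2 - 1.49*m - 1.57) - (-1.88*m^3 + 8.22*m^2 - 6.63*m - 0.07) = 4.18*m^3 - 7.9*m^2 + 5.14*m - 1.5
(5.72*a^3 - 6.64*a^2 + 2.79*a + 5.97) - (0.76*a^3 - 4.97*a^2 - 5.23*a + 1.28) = 4.96*a^3 - 1.67*a^2 + 8.02*a + 4.69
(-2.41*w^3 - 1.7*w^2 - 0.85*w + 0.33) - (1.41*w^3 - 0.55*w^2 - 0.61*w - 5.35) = -3.82*w^3 - 1.15*w^2 - 0.24*w + 5.68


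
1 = 1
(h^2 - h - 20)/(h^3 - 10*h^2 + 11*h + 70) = (h + 4)/(h^2 - 5*h - 14)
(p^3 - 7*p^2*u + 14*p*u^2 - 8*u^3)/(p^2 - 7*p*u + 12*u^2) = (p^2 - 3*p*u + 2*u^2)/(p - 3*u)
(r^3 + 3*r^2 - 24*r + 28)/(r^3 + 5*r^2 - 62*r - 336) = (r^2 - 4*r + 4)/(r^2 - 2*r - 48)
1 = 1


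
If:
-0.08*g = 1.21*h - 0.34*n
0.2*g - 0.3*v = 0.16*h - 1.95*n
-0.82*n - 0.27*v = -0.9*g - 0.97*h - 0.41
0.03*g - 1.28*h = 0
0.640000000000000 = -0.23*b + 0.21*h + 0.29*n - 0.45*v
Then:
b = -29.78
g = 5.50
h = 0.13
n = 1.75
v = 14.99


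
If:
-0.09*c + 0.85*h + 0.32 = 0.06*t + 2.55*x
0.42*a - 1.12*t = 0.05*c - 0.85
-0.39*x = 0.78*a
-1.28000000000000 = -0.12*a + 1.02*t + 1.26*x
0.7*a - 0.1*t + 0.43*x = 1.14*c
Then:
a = 0.91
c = -0.23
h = -5.81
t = 1.11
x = -1.83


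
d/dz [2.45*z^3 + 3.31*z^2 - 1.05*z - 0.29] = 7.35*z^2 + 6.62*z - 1.05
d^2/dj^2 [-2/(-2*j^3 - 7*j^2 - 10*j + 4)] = 4*(-(6*j + 7)*(2*j^3 + 7*j^2 + 10*j - 4) + 4*(3*j^2 + 7*j + 5)^2)/(2*j^3 + 7*j^2 + 10*j - 4)^3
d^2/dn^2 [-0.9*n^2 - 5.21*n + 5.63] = -1.80000000000000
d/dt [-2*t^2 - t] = -4*t - 1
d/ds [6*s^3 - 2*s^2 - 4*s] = 18*s^2 - 4*s - 4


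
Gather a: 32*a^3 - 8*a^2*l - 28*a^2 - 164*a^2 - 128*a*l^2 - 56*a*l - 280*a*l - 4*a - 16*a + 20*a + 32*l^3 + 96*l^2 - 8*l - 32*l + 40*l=32*a^3 + a^2*(-8*l - 192) + a*(-128*l^2 - 336*l) + 32*l^3 + 96*l^2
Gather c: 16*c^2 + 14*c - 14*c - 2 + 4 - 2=16*c^2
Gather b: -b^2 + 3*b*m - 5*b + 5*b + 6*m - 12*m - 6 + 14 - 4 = -b^2 + 3*b*m - 6*m + 4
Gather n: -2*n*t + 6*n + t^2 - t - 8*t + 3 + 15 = n*(6 - 2*t) + t^2 - 9*t + 18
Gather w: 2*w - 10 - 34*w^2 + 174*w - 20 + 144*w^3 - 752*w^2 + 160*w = 144*w^3 - 786*w^2 + 336*w - 30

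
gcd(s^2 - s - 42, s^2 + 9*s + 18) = s + 6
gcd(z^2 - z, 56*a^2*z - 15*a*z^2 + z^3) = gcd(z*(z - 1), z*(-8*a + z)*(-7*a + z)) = z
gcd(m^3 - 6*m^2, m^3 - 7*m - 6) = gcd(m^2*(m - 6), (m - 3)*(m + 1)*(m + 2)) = 1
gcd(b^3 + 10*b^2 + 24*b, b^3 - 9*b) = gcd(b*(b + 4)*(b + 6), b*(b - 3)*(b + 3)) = b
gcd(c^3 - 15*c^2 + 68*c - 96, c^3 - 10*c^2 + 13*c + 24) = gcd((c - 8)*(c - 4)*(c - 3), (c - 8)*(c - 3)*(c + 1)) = c^2 - 11*c + 24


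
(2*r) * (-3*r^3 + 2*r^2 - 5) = -6*r^4 + 4*r^3 - 10*r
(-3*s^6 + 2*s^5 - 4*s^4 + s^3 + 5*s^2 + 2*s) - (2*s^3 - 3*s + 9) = -3*s^6 + 2*s^5 - 4*s^4 - s^3 + 5*s^2 + 5*s - 9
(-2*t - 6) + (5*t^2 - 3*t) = 5*t^2 - 5*t - 6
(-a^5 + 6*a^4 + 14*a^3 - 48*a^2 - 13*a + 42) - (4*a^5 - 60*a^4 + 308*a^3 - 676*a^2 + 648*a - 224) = -5*a^5 + 66*a^4 - 294*a^3 + 628*a^2 - 661*a + 266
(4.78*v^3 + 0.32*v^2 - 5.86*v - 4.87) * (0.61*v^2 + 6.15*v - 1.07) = 2.9158*v^5 + 29.5922*v^4 - 6.7212*v^3 - 39.3521*v^2 - 23.6803*v + 5.2109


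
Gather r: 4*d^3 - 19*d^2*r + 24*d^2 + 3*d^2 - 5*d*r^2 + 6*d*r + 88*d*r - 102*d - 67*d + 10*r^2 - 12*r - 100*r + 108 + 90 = 4*d^3 + 27*d^2 - 169*d + r^2*(10 - 5*d) + r*(-19*d^2 + 94*d - 112) + 198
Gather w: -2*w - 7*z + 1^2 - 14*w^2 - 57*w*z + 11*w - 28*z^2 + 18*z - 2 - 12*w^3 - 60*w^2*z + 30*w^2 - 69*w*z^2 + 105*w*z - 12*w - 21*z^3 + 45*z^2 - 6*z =-12*w^3 + w^2*(16 - 60*z) + w*(-69*z^2 + 48*z - 3) - 21*z^3 + 17*z^2 + 5*z - 1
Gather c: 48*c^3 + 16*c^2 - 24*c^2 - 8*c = 48*c^3 - 8*c^2 - 8*c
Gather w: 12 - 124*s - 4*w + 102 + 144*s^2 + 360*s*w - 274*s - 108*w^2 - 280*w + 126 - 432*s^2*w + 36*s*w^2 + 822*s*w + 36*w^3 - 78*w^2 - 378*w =144*s^2 - 398*s + 36*w^3 + w^2*(36*s - 186) + w*(-432*s^2 + 1182*s - 662) + 240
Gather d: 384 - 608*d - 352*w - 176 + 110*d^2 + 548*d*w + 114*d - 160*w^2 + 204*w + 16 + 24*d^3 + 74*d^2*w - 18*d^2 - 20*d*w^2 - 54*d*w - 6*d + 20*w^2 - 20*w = 24*d^3 + d^2*(74*w + 92) + d*(-20*w^2 + 494*w - 500) - 140*w^2 - 168*w + 224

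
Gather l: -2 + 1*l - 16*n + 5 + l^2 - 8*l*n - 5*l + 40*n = l^2 + l*(-8*n - 4) + 24*n + 3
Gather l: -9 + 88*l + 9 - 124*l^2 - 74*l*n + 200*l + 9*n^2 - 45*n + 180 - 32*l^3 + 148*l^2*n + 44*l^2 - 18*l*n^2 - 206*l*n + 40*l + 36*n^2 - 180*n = -32*l^3 + l^2*(148*n - 80) + l*(-18*n^2 - 280*n + 328) + 45*n^2 - 225*n + 180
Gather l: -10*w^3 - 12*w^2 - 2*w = -10*w^3 - 12*w^2 - 2*w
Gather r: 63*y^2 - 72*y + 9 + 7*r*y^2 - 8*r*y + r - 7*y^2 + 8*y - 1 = r*(7*y^2 - 8*y + 1) + 56*y^2 - 64*y + 8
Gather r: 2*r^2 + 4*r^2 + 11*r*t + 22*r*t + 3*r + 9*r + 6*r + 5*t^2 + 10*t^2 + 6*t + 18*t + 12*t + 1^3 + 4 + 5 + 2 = 6*r^2 + r*(33*t + 18) + 15*t^2 + 36*t + 12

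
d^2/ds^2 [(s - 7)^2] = 2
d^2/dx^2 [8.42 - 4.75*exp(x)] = -4.75*exp(x)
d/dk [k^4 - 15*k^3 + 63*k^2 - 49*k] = 4*k^3 - 45*k^2 + 126*k - 49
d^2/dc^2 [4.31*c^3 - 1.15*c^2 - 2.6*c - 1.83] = 25.86*c - 2.3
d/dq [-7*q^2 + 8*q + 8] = 8 - 14*q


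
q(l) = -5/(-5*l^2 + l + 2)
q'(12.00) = 0.00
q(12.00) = 0.01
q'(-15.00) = 0.00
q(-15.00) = 0.00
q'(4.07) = -0.03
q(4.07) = 0.07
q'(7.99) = -0.00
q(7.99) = 0.02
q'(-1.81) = 0.36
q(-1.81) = 0.31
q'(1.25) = -2.76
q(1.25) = 1.10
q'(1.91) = -0.44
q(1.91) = 0.35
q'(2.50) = -0.17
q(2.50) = 0.19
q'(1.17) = -3.96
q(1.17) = 1.36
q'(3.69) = -0.05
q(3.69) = 0.08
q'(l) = -5*(10*l - 1)/(-5*l^2 + l + 2)^2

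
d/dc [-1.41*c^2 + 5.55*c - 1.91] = 5.55 - 2.82*c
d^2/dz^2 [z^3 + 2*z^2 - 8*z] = 6*z + 4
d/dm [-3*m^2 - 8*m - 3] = -6*m - 8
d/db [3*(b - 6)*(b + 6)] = 6*b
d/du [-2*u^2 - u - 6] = -4*u - 1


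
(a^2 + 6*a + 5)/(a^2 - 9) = (a^2 + 6*a + 5)/(a^2 - 9)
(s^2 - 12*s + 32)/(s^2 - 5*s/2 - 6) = 2*(s - 8)/(2*s + 3)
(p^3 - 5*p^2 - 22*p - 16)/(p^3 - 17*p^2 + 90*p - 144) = (p^2 + 3*p + 2)/(p^2 - 9*p + 18)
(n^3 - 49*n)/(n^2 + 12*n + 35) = n*(n - 7)/(n + 5)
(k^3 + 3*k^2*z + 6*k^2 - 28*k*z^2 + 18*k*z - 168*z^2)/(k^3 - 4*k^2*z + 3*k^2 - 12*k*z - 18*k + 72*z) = (k + 7*z)/(k - 3)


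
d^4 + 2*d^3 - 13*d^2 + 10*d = d*(d - 2)*(d - 1)*(d + 5)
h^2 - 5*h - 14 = (h - 7)*(h + 2)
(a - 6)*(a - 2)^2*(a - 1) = a^4 - 11*a^3 + 38*a^2 - 52*a + 24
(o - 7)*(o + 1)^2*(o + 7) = o^4 + 2*o^3 - 48*o^2 - 98*o - 49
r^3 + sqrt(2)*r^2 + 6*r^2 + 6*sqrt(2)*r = r*(r + 6)*(r + sqrt(2))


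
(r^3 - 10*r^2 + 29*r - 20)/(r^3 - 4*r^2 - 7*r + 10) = (r - 4)/(r + 2)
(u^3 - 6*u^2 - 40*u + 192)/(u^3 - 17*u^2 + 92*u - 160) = (u + 6)/(u - 5)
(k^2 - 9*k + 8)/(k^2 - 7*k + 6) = (k - 8)/(k - 6)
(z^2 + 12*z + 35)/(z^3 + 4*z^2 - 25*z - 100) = (z + 7)/(z^2 - z - 20)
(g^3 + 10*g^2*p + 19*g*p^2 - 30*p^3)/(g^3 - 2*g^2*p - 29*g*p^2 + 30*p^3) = (-g - 6*p)/(-g + 6*p)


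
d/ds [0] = 0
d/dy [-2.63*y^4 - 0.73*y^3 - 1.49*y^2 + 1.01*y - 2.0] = -10.52*y^3 - 2.19*y^2 - 2.98*y + 1.01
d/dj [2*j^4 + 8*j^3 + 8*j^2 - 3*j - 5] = 8*j^3 + 24*j^2 + 16*j - 3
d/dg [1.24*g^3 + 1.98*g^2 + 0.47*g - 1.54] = 3.72*g^2 + 3.96*g + 0.47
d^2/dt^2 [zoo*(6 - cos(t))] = zoo*cos(t)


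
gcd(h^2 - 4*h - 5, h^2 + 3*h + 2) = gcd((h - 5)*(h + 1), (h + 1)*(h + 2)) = h + 1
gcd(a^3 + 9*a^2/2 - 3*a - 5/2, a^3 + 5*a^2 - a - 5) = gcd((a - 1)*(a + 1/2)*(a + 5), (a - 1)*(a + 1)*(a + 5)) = a^2 + 4*a - 5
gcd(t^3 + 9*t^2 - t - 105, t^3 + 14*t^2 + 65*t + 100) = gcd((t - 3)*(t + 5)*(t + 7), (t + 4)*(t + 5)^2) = t + 5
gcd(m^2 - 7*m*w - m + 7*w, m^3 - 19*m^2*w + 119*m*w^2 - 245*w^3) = -m + 7*w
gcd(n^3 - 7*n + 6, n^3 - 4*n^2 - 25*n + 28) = n - 1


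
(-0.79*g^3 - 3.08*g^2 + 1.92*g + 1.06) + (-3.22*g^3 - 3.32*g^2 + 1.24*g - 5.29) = -4.01*g^3 - 6.4*g^2 + 3.16*g - 4.23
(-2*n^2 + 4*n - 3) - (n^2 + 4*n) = -3*n^2 - 3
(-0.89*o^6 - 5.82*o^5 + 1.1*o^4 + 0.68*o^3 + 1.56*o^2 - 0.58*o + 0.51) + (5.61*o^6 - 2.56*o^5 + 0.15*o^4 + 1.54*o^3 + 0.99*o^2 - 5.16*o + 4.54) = 4.72*o^6 - 8.38*o^5 + 1.25*o^4 + 2.22*o^3 + 2.55*o^2 - 5.74*o + 5.05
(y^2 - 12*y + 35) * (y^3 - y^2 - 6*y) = y^5 - 13*y^4 + 41*y^3 + 37*y^2 - 210*y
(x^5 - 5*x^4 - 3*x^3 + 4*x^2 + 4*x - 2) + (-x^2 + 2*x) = x^5 - 5*x^4 - 3*x^3 + 3*x^2 + 6*x - 2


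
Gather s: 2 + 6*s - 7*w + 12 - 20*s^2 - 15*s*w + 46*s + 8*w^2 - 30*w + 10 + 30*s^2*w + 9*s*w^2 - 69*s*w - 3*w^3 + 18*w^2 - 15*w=s^2*(30*w - 20) + s*(9*w^2 - 84*w + 52) - 3*w^3 + 26*w^2 - 52*w + 24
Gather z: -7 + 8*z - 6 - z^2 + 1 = -z^2 + 8*z - 12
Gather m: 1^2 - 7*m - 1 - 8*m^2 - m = -8*m^2 - 8*m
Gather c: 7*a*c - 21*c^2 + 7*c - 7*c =7*a*c - 21*c^2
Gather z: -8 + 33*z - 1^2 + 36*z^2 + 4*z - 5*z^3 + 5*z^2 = -5*z^3 + 41*z^2 + 37*z - 9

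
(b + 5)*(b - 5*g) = b^2 - 5*b*g + 5*b - 25*g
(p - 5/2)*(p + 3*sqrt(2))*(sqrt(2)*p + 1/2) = sqrt(2)*p^3 - 5*sqrt(2)*p^2/2 + 13*p^2/2 - 65*p/4 + 3*sqrt(2)*p/2 - 15*sqrt(2)/4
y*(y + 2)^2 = y^3 + 4*y^2 + 4*y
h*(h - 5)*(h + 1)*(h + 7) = h^4 + 3*h^3 - 33*h^2 - 35*h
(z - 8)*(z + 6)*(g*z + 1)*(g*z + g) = g^2*z^4 - g^2*z^3 - 50*g^2*z^2 - 48*g^2*z + g*z^3 - g*z^2 - 50*g*z - 48*g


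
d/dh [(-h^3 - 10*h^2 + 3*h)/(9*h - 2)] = 2*(-9*h^3 - 42*h^2 + 20*h - 3)/(81*h^2 - 36*h + 4)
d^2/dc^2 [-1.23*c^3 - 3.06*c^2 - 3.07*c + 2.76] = -7.38*c - 6.12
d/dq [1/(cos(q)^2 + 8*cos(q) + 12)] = 2*(cos(q) + 4)*sin(q)/(cos(q)^2 + 8*cos(q) + 12)^2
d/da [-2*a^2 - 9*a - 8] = -4*a - 9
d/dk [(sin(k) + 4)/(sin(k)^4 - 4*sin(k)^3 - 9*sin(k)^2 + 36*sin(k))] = (-3*sin(k)^4 - 8*sin(k)^3 + 57*sin(k)^2 + 72*sin(k) - 144)*cos(k)/((sin(k) - 4)^2*(sin(k) - 3)^2*(sin(k) + 3)^2*sin(k)^2)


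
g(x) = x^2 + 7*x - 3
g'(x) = 2*x + 7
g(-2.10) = -13.29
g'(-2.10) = 2.80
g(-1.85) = -12.53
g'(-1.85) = 3.30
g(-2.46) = -14.17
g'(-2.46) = 2.08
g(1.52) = 9.95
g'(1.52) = 10.04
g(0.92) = 4.29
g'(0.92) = 8.84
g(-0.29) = -4.95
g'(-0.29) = 6.42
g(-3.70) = -15.21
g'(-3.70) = -0.40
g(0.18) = -1.71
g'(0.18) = 7.36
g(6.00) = 75.00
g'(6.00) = 19.00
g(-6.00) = -9.00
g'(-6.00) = -5.00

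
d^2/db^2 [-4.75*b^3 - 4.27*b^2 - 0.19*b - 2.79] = -28.5*b - 8.54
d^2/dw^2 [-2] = 0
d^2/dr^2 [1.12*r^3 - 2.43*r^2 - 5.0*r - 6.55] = 6.72*r - 4.86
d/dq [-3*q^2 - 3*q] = -6*q - 3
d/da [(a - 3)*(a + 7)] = 2*a + 4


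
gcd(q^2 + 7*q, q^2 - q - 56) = q + 7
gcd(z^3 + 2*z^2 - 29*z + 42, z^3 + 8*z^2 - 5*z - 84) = z^2 + 4*z - 21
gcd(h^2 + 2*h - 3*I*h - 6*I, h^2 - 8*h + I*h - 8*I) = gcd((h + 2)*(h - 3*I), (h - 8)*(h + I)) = 1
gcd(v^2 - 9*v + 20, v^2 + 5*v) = 1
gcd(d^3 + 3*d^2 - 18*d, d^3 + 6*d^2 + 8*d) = d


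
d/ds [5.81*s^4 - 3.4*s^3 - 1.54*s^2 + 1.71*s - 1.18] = 23.24*s^3 - 10.2*s^2 - 3.08*s + 1.71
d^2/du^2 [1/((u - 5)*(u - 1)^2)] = 2*(3*(u - 5)^2 + 2*(u - 5)*(u - 1) + (u - 1)^2)/((u - 5)^3*(u - 1)^4)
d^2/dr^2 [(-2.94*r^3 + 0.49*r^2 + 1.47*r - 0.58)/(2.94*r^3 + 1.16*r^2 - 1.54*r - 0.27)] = (-5.6843418860808e-14*r^7 + 28.52388*r^6 - 3.63031199999995*r^5 - 44.773848*r^4 - 22.971788*r^3 + 18.662088*r^2 + 4.930716*r - 4.265378)/(25.412184*r^9 + 30.079728*r^8 - 28.06524*r^7 - 36.952516*r^6 + 9.175992*r^5 + 14.497944*r^4 - 0.115318*r^3 - 1.667304*r^2 - 0.336798*r - 0.019683)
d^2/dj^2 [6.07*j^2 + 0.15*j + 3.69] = 12.1400000000000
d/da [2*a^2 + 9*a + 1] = 4*a + 9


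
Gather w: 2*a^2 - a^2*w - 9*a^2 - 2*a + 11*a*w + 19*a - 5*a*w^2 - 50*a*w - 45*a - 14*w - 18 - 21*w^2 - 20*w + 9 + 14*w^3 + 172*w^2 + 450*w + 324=-7*a^2 - 28*a + 14*w^3 + w^2*(151 - 5*a) + w*(-a^2 - 39*a + 416) + 315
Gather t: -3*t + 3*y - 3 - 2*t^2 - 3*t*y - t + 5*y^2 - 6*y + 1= -2*t^2 + t*(-3*y - 4) + 5*y^2 - 3*y - 2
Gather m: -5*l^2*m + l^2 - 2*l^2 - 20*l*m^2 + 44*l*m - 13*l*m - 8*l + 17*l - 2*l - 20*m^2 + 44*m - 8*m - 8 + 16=-l^2 + 7*l + m^2*(-20*l - 20) + m*(-5*l^2 + 31*l + 36) + 8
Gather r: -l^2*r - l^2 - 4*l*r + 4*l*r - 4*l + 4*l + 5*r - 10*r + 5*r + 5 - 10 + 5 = -l^2*r - l^2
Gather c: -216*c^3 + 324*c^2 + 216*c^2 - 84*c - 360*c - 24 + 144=-216*c^3 + 540*c^2 - 444*c + 120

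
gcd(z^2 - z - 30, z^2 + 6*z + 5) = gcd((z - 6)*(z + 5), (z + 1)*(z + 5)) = z + 5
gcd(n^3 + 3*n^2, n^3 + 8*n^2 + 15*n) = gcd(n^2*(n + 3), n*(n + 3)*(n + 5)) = n^2 + 3*n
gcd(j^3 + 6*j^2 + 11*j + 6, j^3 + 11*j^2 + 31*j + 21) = j^2 + 4*j + 3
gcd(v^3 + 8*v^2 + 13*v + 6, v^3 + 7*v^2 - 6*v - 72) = v + 6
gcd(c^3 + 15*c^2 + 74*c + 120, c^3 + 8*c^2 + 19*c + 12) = c + 4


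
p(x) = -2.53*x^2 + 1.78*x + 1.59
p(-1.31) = -5.08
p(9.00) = -187.32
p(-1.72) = -8.96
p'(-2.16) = 12.71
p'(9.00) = -43.76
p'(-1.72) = 10.48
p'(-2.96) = 16.76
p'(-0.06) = 2.08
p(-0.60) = -0.39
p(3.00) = -15.84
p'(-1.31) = 8.41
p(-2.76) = -22.60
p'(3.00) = -13.40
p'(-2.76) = 15.75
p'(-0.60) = 4.82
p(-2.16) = -14.06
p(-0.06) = 1.47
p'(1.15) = -4.04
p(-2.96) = -25.85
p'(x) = 1.78 - 5.06*x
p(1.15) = 0.29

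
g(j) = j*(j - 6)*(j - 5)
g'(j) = j*(j - 6) + j*(j - 5) + (j - 6)*(j - 5)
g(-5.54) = -673.84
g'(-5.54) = 243.95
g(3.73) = 10.75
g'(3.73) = -10.32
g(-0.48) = -17.04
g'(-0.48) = 41.25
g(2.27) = 23.12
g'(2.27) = -4.48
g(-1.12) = -48.80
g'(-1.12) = 58.40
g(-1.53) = -75.23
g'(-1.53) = 70.68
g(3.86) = 9.42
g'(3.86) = -10.22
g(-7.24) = -1173.30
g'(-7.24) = 346.53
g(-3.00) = -216.00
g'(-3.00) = 123.00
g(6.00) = 0.00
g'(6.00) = 6.00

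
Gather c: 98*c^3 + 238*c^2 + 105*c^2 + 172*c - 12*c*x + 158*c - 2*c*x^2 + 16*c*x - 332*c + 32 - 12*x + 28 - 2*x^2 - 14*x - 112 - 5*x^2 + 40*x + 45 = 98*c^3 + 343*c^2 + c*(-2*x^2 + 4*x - 2) - 7*x^2 + 14*x - 7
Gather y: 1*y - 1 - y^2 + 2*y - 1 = -y^2 + 3*y - 2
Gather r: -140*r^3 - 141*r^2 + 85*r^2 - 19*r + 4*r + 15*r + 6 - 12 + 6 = -140*r^3 - 56*r^2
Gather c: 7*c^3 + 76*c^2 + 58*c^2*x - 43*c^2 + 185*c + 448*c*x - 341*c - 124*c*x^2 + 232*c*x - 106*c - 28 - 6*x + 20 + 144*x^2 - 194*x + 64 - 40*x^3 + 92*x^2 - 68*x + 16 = 7*c^3 + c^2*(58*x + 33) + c*(-124*x^2 + 680*x - 262) - 40*x^3 + 236*x^2 - 268*x + 72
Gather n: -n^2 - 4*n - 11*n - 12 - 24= -n^2 - 15*n - 36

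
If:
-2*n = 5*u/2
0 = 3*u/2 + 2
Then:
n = 5/3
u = -4/3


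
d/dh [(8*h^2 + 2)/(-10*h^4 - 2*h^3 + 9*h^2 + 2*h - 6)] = 4*(40*h^5 + 4*h^4 + 20*h^3 + 7*h^2 - 33*h - 1)/(100*h^8 + 40*h^7 - 176*h^6 - 76*h^5 + 193*h^4 + 60*h^3 - 104*h^2 - 24*h + 36)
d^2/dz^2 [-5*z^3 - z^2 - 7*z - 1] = -30*z - 2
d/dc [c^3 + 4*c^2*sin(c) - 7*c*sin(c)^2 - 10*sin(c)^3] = 4*c^2*cos(c) + 3*c^2 + 8*c*sin(c) - 7*c*sin(2*c) - 30*sin(c)^2*cos(c) - 7*sin(c)^2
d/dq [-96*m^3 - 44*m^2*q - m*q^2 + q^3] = -44*m^2 - 2*m*q + 3*q^2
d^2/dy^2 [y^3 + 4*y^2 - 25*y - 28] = 6*y + 8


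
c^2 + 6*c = c*(c + 6)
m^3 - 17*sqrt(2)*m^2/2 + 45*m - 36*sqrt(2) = (m - 4*sqrt(2))*(m - 3*sqrt(2))*(m - 3*sqrt(2)/2)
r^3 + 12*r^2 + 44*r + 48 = (r + 2)*(r + 4)*(r + 6)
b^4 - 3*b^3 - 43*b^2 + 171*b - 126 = (b - 6)*(b - 3)*(b - 1)*(b + 7)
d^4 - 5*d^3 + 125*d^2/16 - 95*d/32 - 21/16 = (d - 2)*(d - 7/4)*(d - 3/2)*(d + 1/4)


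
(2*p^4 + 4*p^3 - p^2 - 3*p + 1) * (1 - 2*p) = -4*p^5 - 6*p^4 + 6*p^3 + 5*p^2 - 5*p + 1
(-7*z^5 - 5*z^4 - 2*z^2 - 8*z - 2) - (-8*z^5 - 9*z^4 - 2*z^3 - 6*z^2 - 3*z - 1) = z^5 + 4*z^4 + 2*z^3 + 4*z^2 - 5*z - 1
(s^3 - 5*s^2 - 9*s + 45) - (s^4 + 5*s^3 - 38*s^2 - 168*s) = -s^4 - 4*s^3 + 33*s^2 + 159*s + 45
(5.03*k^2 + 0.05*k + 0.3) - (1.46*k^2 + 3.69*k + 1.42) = 3.57*k^2 - 3.64*k - 1.12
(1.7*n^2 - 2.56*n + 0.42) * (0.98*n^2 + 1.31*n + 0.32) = 1.666*n^4 - 0.2818*n^3 - 2.398*n^2 - 0.269*n + 0.1344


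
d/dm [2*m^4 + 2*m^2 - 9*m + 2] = 8*m^3 + 4*m - 9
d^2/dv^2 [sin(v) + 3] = -sin(v)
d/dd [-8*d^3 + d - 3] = 1 - 24*d^2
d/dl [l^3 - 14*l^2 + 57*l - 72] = 3*l^2 - 28*l + 57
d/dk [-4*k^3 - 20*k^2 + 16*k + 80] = -12*k^2 - 40*k + 16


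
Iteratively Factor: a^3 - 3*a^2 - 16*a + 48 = (a - 3)*(a^2 - 16) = (a - 3)*(a + 4)*(a - 4)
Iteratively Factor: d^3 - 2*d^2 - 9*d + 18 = (d - 2)*(d^2 - 9) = (d - 2)*(d + 3)*(d - 3)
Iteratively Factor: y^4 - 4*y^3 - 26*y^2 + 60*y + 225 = (y + 3)*(y^3 - 7*y^2 - 5*y + 75) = (y - 5)*(y + 3)*(y^2 - 2*y - 15) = (y - 5)*(y + 3)^2*(y - 5)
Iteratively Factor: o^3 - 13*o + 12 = (o - 3)*(o^2 + 3*o - 4) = (o - 3)*(o + 4)*(o - 1)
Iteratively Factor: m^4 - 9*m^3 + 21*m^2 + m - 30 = (m - 2)*(m^3 - 7*m^2 + 7*m + 15) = (m - 2)*(m + 1)*(m^2 - 8*m + 15) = (m - 5)*(m - 2)*(m + 1)*(m - 3)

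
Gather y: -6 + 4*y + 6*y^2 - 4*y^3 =-4*y^3 + 6*y^2 + 4*y - 6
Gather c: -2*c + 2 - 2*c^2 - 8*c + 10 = -2*c^2 - 10*c + 12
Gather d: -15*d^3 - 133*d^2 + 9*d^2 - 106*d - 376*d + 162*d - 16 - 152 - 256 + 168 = -15*d^3 - 124*d^2 - 320*d - 256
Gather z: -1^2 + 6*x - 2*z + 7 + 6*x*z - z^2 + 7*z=6*x - z^2 + z*(6*x + 5) + 6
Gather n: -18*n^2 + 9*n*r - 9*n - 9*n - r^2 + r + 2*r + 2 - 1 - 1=-18*n^2 + n*(9*r - 18) - r^2 + 3*r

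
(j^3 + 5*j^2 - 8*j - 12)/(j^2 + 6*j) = j - 1 - 2/j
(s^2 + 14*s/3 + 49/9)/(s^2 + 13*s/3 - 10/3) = (9*s^2 + 42*s + 49)/(3*(3*s^2 + 13*s - 10))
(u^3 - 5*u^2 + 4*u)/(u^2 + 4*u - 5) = u*(u - 4)/(u + 5)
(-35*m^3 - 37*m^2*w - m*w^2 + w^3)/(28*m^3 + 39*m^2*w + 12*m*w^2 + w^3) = (-35*m^2 - 2*m*w + w^2)/(28*m^2 + 11*m*w + w^2)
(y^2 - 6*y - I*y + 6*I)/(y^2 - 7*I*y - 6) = (y - 6)/(y - 6*I)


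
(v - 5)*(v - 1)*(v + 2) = v^3 - 4*v^2 - 7*v + 10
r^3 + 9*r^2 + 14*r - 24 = (r - 1)*(r + 4)*(r + 6)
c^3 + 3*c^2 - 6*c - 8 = (c - 2)*(c + 1)*(c + 4)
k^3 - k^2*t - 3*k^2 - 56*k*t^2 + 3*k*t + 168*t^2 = (k - 3)*(k - 8*t)*(k + 7*t)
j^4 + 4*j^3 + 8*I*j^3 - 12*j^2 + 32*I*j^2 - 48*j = j*(j + 4)*(j + 2*I)*(j + 6*I)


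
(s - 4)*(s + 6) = s^2 + 2*s - 24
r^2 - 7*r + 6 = (r - 6)*(r - 1)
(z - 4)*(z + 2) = z^2 - 2*z - 8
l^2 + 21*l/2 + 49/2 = (l + 7/2)*(l + 7)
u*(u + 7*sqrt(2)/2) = u^2 + 7*sqrt(2)*u/2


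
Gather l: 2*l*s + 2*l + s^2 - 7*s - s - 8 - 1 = l*(2*s + 2) + s^2 - 8*s - 9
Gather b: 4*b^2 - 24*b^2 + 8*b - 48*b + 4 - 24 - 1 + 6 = -20*b^2 - 40*b - 15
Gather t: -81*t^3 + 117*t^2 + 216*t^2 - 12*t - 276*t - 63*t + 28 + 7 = -81*t^3 + 333*t^2 - 351*t + 35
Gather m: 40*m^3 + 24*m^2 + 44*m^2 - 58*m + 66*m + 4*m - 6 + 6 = 40*m^3 + 68*m^2 + 12*m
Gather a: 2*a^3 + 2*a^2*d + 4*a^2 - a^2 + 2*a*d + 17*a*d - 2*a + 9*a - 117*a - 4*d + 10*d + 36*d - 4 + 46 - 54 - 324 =2*a^3 + a^2*(2*d + 3) + a*(19*d - 110) + 42*d - 336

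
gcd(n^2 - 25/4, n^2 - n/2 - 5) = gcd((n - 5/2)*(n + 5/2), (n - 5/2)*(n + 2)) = n - 5/2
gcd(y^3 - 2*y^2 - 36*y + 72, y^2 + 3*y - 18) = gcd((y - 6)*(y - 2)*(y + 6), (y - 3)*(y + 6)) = y + 6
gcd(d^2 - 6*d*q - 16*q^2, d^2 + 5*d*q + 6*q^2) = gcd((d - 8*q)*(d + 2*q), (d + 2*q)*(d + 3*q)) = d + 2*q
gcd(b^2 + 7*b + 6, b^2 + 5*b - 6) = b + 6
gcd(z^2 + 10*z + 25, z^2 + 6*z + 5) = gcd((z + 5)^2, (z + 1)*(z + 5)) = z + 5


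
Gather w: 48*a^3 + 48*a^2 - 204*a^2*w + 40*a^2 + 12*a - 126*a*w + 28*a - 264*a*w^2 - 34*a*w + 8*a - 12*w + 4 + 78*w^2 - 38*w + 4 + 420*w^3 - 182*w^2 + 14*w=48*a^3 + 88*a^2 + 48*a + 420*w^3 + w^2*(-264*a - 104) + w*(-204*a^2 - 160*a - 36) + 8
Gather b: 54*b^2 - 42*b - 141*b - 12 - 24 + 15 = 54*b^2 - 183*b - 21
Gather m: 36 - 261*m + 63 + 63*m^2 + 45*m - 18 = 63*m^2 - 216*m + 81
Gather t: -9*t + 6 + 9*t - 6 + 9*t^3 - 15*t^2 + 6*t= 9*t^3 - 15*t^2 + 6*t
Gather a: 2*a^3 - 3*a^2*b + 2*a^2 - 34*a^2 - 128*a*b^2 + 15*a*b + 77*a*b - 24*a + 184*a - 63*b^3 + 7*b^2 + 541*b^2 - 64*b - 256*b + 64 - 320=2*a^3 + a^2*(-3*b - 32) + a*(-128*b^2 + 92*b + 160) - 63*b^3 + 548*b^2 - 320*b - 256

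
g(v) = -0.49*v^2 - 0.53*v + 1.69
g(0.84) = 0.90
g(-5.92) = -12.35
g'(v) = -0.98*v - 0.53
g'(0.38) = -0.90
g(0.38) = 1.42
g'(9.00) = -9.35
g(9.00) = -42.77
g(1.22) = 0.31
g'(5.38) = -5.80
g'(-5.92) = 5.27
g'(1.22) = -1.73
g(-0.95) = 1.75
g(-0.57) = 1.83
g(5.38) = -15.34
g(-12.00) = -62.51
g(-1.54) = 1.34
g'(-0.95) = 0.40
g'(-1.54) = 0.98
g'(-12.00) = 11.23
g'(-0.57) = 0.03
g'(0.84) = -1.35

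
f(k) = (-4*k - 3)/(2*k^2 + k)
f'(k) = (-4*k - 3)*(-4*k - 1)/(2*k^2 + k)^2 - 4/(2*k^2 + k) = (8*k^2 + 12*k + 3)/(k^2*(4*k^2 + 4*k + 1))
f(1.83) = -1.21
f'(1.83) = 0.71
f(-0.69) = -0.92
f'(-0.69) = -21.40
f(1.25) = -1.83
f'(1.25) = 1.59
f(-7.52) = 0.26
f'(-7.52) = 0.03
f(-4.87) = 0.39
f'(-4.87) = 0.07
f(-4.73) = 0.40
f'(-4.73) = 0.08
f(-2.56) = 0.69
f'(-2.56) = 0.22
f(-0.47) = 39.72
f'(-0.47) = -1097.53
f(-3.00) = 0.60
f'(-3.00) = 0.17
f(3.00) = -0.71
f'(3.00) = 0.25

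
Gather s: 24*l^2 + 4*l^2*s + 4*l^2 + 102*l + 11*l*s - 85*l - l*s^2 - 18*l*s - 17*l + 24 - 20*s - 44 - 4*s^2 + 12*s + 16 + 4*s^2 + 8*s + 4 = 28*l^2 - l*s^2 + s*(4*l^2 - 7*l)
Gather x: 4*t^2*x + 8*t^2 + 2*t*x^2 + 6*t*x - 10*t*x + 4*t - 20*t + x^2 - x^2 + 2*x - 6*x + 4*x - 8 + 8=8*t^2 + 2*t*x^2 - 16*t + x*(4*t^2 - 4*t)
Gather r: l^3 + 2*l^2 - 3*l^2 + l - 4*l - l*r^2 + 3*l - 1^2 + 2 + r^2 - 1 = l^3 - l^2 + r^2*(1 - l)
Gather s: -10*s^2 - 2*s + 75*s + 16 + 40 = -10*s^2 + 73*s + 56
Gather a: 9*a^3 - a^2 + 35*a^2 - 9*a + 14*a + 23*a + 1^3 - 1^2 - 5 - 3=9*a^3 + 34*a^2 + 28*a - 8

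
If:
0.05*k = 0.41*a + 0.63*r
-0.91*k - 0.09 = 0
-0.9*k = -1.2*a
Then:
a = -0.07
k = -0.10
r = 0.04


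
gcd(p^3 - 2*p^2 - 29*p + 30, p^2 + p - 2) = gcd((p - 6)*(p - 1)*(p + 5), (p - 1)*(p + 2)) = p - 1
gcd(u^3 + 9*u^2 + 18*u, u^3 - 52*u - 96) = u + 6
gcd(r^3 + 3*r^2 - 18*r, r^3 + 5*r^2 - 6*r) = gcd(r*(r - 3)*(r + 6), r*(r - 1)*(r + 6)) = r^2 + 6*r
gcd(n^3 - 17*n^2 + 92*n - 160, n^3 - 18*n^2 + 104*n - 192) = n^2 - 12*n + 32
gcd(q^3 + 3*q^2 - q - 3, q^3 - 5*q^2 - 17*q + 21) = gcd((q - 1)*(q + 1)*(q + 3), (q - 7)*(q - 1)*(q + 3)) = q^2 + 2*q - 3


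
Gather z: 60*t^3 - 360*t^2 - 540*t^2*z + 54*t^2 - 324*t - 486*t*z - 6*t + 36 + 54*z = 60*t^3 - 306*t^2 - 330*t + z*(-540*t^2 - 486*t + 54) + 36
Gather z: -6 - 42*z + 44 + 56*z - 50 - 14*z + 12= 0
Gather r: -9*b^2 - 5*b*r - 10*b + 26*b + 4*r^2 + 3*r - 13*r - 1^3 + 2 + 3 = -9*b^2 + 16*b + 4*r^2 + r*(-5*b - 10) + 4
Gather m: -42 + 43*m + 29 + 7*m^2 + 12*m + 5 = 7*m^2 + 55*m - 8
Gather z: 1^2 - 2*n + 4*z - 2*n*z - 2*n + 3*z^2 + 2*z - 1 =-4*n + 3*z^2 + z*(6 - 2*n)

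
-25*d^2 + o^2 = (-5*d + o)*(5*d + o)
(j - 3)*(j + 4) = j^2 + j - 12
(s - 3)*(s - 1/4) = s^2 - 13*s/4 + 3/4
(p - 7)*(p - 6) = p^2 - 13*p + 42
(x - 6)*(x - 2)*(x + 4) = x^3 - 4*x^2 - 20*x + 48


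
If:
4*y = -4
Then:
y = -1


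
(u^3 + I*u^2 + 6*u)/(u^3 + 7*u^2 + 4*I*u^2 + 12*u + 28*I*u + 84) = u*(u + 3*I)/(u^2 + u*(7 + 6*I) + 42*I)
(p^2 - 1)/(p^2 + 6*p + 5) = (p - 1)/(p + 5)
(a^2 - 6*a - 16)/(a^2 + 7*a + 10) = (a - 8)/(a + 5)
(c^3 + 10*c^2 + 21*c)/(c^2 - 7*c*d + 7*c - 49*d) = c*(c + 3)/(c - 7*d)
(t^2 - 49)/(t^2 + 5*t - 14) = (t - 7)/(t - 2)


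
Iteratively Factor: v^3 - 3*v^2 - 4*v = (v + 1)*(v^2 - 4*v) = v*(v + 1)*(v - 4)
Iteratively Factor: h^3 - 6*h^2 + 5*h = (h - 5)*(h^2 - h) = h*(h - 5)*(h - 1)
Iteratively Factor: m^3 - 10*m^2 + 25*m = (m - 5)*(m^2 - 5*m) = m*(m - 5)*(m - 5)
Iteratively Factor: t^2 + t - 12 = (t + 4)*(t - 3)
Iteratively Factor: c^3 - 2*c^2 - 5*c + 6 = (c - 1)*(c^2 - c - 6) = (c - 3)*(c - 1)*(c + 2)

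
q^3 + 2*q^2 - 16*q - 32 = (q - 4)*(q + 2)*(q + 4)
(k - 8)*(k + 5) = k^2 - 3*k - 40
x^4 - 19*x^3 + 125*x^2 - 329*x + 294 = (x - 7)^2*(x - 3)*(x - 2)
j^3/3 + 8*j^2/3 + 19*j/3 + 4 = (j/3 + 1)*(j + 1)*(j + 4)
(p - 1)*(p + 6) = p^2 + 5*p - 6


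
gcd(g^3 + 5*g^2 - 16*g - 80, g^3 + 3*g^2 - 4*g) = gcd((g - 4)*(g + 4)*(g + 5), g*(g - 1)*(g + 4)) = g + 4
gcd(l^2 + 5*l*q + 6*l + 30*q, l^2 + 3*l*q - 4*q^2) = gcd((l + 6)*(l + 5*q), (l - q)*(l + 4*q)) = 1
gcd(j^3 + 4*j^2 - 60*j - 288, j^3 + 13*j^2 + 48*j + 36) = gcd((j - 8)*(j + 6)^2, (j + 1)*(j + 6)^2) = j^2 + 12*j + 36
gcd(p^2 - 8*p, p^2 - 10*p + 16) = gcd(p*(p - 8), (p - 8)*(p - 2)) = p - 8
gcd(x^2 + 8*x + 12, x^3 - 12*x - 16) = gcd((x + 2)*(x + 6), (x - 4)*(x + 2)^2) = x + 2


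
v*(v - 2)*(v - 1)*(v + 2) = v^4 - v^3 - 4*v^2 + 4*v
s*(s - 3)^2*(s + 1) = s^4 - 5*s^3 + 3*s^2 + 9*s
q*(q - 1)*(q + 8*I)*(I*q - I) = I*q^4 - 8*q^3 - 2*I*q^3 + 16*q^2 + I*q^2 - 8*q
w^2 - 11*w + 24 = (w - 8)*(w - 3)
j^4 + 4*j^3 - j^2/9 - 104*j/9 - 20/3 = (j - 5/3)*(j + 2/3)*(j + 2)*(j + 3)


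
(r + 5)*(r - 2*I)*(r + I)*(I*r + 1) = I*r^4 + 2*r^3 + 5*I*r^3 + 10*r^2 + I*r^2 + 2*r + 5*I*r + 10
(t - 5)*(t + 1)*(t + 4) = t^3 - 21*t - 20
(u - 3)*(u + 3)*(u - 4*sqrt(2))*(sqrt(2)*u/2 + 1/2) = sqrt(2)*u^4/2 - 7*u^3/2 - 13*sqrt(2)*u^2/2 + 63*u/2 + 18*sqrt(2)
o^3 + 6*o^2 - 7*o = o*(o - 1)*(o + 7)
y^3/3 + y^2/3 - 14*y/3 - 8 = (y/3 + 1)*(y - 4)*(y + 2)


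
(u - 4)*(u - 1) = u^2 - 5*u + 4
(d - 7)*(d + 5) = d^2 - 2*d - 35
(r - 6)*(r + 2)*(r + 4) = r^3 - 28*r - 48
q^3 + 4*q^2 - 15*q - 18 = (q - 3)*(q + 1)*(q + 6)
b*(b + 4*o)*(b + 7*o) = b^3 + 11*b^2*o + 28*b*o^2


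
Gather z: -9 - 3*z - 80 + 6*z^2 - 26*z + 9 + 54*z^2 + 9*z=60*z^2 - 20*z - 80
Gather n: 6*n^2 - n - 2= 6*n^2 - n - 2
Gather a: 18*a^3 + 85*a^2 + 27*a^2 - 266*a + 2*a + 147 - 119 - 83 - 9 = 18*a^3 + 112*a^2 - 264*a - 64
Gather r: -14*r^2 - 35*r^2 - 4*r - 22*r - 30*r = -49*r^2 - 56*r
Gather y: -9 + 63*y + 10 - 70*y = 1 - 7*y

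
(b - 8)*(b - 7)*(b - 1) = b^3 - 16*b^2 + 71*b - 56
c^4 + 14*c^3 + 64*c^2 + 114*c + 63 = (c + 1)*(c + 3)^2*(c + 7)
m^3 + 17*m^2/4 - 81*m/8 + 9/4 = (m - 3/2)*(m - 1/4)*(m + 6)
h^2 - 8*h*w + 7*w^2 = (h - 7*w)*(h - w)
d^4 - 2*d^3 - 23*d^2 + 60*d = d*(d - 4)*(d - 3)*(d + 5)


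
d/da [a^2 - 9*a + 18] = 2*a - 9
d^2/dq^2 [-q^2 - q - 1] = -2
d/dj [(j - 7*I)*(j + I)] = 2*j - 6*I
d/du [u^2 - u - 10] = 2*u - 1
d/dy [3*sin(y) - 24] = 3*cos(y)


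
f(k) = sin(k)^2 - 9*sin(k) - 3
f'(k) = 2*sin(k)*cos(k) - 9*cos(k)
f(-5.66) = -7.91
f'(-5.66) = -6.36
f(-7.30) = 5.38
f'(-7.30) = -5.63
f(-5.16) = -10.30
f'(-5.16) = -3.11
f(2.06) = -10.17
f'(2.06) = 3.40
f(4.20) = 5.60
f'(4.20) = 5.27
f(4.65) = 6.98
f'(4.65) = 0.69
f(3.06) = -3.73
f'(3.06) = 8.81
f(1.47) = -10.96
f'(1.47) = -0.71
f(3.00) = -4.25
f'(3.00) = 8.63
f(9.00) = -6.54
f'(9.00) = 7.45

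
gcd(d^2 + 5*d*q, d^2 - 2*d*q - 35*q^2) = d + 5*q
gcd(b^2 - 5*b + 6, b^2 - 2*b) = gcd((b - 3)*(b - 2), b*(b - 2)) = b - 2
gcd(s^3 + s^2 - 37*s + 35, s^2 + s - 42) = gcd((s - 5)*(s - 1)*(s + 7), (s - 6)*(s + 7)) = s + 7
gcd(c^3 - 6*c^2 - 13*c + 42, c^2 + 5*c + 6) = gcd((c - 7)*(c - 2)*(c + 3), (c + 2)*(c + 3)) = c + 3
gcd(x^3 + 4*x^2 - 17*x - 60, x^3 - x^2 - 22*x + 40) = x^2 + x - 20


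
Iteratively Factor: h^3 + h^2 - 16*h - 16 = (h - 4)*(h^2 + 5*h + 4) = (h - 4)*(h + 4)*(h + 1)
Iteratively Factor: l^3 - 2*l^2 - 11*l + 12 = (l + 3)*(l^2 - 5*l + 4) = (l - 1)*(l + 3)*(l - 4)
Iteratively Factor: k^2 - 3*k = (k)*(k - 3)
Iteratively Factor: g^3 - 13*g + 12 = (g - 3)*(g^2 + 3*g - 4) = (g - 3)*(g - 1)*(g + 4)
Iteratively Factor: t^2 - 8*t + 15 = (t - 3)*(t - 5)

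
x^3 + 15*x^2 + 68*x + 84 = (x + 2)*(x + 6)*(x + 7)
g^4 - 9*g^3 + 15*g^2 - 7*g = g*(g - 7)*(g - 1)^2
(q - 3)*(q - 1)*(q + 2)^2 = q^4 - 9*q^2 - 4*q + 12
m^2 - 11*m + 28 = (m - 7)*(m - 4)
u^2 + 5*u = u*(u + 5)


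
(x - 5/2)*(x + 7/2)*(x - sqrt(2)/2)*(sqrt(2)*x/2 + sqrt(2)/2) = sqrt(2)*x^4/2 - x^3/2 + sqrt(2)*x^3 - 31*sqrt(2)*x^2/8 - x^2 - 35*sqrt(2)*x/8 + 31*x/8 + 35/8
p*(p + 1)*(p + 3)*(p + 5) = p^4 + 9*p^3 + 23*p^2 + 15*p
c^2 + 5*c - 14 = (c - 2)*(c + 7)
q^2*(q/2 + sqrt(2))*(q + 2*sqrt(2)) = q^4/2 + 2*sqrt(2)*q^3 + 4*q^2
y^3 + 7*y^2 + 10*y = y*(y + 2)*(y + 5)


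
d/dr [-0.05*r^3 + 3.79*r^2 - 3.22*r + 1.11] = -0.15*r^2 + 7.58*r - 3.22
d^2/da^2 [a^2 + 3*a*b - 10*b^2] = 2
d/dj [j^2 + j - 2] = 2*j + 1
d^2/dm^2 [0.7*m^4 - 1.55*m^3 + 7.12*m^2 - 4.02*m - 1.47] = 8.4*m^2 - 9.3*m + 14.24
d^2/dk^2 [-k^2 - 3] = -2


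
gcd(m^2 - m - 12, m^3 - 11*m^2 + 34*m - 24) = m - 4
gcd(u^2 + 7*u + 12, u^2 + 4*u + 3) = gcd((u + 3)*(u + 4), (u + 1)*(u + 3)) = u + 3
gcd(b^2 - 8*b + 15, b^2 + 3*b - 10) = 1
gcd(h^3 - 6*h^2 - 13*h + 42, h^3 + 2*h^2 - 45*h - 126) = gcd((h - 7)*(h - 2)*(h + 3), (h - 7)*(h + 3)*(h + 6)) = h^2 - 4*h - 21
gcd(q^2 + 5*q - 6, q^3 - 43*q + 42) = q - 1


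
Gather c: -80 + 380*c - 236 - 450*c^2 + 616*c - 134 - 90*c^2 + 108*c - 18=-540*c^2 + 1104*c - 468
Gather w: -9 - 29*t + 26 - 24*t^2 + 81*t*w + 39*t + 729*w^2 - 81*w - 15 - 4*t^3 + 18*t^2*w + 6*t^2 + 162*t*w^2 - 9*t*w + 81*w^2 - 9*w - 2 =-4*t^3 - 18*t^2 + 10*t + w^2*(162*t + 810) + w*(18*t^2 + 72*t - 90)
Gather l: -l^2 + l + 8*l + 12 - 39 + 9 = -l^2 + 9*l - 18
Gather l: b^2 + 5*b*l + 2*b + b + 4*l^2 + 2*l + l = b^2 + 3*b + 4*l^2 + l*(5*b + 3)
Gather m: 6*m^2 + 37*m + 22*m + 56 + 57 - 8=6*m^2 + 59*m + 105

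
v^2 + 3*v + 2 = (v + 1)*(v + 2)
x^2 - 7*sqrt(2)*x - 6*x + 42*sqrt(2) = (x - 6)*(x - 7*sqrt(2))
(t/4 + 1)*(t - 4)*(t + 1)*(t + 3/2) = t^4/4 + 5*t^3/8 - 29*t^2/8 - 10*t - 6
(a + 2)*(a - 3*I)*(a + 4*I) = a^3 + 2*a^2 + I*a^2 + 12*a + 2*I*a + 24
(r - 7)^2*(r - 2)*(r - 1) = r^4 - 17*r^3 + 93*r^2 - 175*r + 98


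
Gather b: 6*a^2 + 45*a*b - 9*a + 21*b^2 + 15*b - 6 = 6*a^2 - 9*a + 21*b^2 + b*(45*a + 15) - 6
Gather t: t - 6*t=-5*t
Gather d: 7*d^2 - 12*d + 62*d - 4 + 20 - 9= 7*d^2 + 50*d + 7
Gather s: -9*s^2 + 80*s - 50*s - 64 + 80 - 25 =-9*s^2 + 30*s - 9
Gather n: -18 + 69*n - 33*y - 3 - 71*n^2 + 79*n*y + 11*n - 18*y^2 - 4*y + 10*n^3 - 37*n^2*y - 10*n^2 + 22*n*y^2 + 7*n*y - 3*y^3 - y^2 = 10*n^3 + n^2*(-37*y - 81) + n*(22*y^2 + 86*y + 80) - 3*y^3 - 19*y^2 - 37*y - 21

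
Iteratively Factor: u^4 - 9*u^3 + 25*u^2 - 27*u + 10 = (u - 1)*(u^3 - 8*u^2 + 17*u - 10) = (u - 1)^2*(u^2 - 7*u + 10) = (u - 5)*(u - 1)^2*(u - 2)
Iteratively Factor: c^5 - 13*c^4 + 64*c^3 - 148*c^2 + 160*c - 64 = (c - 2)*(c^4 - 11*c^3 + 42*c^2 - 64*c + 32) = (c - 2)^2*(c^3 - 9*c^2 + 24*c - 16) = (c - 4)*(c - 2)^2*(c^2 - 5*c + 4) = (c - 4)^2*(c - 2)^2*(c - 1)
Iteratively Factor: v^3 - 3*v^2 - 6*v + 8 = (v - 1)*(v^2 - 2*v - 8) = (v - 4)*(v - 1)*(v + 2)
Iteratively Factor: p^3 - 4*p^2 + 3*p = (p)*(p^2 - 4*p + 3) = p*(p - 1)*(p - 3)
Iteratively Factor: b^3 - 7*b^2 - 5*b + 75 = (b - 5)*(b^2 - 2*b - 15) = (b - 5)^2*(b + 3)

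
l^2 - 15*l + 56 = (l - 8)*(l - 7)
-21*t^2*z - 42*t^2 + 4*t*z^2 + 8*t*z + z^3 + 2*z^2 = (-3*t + z)*(7*t + z)*(z + 2)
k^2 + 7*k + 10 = (k + 2)*(k + 5)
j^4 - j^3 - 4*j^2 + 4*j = j*(j - 2)*(j - 1)*(j + 2)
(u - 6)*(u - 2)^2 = u^3 - 10*u^2 + 28*u - 24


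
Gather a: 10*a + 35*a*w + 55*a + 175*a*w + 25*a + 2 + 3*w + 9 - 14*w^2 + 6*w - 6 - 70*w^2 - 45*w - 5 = a*(210*w + 90) - 84*w^2 - 36*w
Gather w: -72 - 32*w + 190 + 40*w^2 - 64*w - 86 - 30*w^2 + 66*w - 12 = 10*w^2 - 30*w + 20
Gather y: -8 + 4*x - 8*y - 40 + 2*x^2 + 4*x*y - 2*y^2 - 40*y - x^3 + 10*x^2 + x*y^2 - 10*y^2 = -x^3 + 12*x^2 + 4*x + y^2*(x - 12) + y*(4*x - 48) - 48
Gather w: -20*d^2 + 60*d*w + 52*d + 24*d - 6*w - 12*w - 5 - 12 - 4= -20*d^2 + 76*d + w*(60*d - 18) - 21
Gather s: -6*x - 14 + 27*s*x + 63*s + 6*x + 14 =s*(27*x + 63)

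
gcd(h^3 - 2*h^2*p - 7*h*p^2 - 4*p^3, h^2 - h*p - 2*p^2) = h + p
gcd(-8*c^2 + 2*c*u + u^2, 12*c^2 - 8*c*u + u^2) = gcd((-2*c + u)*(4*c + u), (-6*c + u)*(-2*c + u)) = -2*c + u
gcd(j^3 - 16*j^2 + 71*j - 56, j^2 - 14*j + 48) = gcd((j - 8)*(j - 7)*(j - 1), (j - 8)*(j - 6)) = j - 8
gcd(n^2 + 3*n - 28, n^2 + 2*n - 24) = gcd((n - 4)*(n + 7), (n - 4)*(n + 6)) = n - 4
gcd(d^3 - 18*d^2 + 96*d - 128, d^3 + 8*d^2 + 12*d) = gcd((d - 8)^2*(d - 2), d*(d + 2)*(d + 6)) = 1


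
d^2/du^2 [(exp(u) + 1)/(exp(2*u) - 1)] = (exp(u) + 1)*exp(u)/(exp(3*u) - 3*exp(2*u) + 3*exp(u) - 1)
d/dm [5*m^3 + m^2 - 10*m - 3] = 15*m^2 + 2*m - 10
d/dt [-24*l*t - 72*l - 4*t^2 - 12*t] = -24*l - 8*t - 12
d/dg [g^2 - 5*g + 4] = 2*g - 5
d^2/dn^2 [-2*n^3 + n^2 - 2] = 2 - 12*n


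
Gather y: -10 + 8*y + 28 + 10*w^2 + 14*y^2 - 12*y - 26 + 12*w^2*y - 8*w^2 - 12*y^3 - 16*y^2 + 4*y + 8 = 12*w^2*y + 2*w^2 - 12*y^3 - 2*y^2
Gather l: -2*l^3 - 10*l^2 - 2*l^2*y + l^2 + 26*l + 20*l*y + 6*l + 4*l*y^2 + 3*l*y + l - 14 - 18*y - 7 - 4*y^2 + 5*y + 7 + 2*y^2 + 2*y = -2*l^3 + l^2*(-2*y - 9) + l*(4*y^2 + 23*y + 33) - 2*y^2 - 11*y - 14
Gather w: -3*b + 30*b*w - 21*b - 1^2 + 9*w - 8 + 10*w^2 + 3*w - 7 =-24*b + 10*w^2 + w*(30*b + 12) - 16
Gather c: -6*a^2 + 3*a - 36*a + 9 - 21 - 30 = -6*a^2 - 33*a - 42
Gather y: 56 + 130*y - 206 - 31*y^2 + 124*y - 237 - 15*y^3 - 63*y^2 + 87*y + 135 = -15*y^3 - 94*y^2 + 341*y - 252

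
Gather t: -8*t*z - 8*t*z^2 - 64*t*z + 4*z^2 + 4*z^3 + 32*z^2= t*(-8*z^2 - 72*z) + 4*z^3 + 36*z^2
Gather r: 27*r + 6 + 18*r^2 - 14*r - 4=18*r^2 + 13*r + 2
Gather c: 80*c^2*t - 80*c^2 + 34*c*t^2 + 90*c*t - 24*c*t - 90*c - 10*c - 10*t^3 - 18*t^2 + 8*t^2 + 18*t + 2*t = c^2*(80*t - 80) + c*(34*t^2 + 66*t - 100) - 10*t^3 - 10*t^2 + 20*t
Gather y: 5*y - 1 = 5*y - 1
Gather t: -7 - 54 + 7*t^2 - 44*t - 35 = 7*t^2 - 44*t - 96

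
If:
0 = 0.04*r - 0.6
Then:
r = 15.00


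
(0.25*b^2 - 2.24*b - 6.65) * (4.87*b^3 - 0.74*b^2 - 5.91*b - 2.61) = 1.2175*b^5 - 11.0938*b^4 - 32.2054*b^3 + 17.5069*b^2 + 45.1479*b + 17.3565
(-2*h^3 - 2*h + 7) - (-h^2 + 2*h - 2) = -2*h^3 + h^2 - 4*h + 9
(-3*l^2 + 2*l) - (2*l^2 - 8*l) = -5*l^2 + 10*l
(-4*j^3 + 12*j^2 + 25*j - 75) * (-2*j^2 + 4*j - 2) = 8*j^5 - 40*j^4 + 6*j^3 + 226*j^2 - 350*j + 150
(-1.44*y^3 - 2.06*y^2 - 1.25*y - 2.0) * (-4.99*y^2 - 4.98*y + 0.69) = 7.1856*y^5 + 17.4506*y^4 + 15.5027*y^3 + 14.7836*y^2 + 9.0975*y - 1.38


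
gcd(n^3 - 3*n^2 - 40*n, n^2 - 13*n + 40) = n - 8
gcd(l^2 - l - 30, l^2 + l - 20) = l + 5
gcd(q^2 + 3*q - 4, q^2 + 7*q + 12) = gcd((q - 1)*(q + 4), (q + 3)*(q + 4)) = q + 4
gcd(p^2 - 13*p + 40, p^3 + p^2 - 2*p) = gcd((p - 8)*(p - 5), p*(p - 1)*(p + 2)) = 1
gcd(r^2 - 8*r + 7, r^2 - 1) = r - 1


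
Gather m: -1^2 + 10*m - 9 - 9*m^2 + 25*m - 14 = -9*m^2 + 35*m - 24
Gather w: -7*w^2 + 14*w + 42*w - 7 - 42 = -7*w^2 + 56*w - 49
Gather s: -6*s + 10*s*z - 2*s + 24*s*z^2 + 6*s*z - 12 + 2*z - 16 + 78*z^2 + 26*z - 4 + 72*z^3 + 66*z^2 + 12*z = s*(24*z^2 + 16*z - 8) + 72*z^3 + 144*z^2 + 40*z - 32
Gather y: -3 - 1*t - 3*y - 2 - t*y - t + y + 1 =-2*t + y*(-t - 2) - 4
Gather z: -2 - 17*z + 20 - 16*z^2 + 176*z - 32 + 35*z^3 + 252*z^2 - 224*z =35*z^3 + 236*z^2 - 65*z - 14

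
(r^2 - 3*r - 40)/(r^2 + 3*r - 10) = (r - 8)/(r - 2)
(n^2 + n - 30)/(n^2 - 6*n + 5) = (n + 6)/(n - 1)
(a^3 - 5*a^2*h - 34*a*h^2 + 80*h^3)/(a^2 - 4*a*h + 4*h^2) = (a^2 - 3*a*h - 40*h^2)/(a - 2*h)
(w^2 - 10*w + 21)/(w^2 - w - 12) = (-w^2 + 10*w - 21)/(-w^2 + w + 12)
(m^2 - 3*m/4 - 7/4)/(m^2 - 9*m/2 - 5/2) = (-4*m^2 + 3*m + 7)/(2*(-2*m^2 + 9*m + 5))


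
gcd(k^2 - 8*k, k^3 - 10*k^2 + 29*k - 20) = 1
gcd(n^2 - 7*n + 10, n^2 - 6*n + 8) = n - 2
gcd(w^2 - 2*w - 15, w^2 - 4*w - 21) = w + 3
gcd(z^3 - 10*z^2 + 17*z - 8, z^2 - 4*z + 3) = z - 1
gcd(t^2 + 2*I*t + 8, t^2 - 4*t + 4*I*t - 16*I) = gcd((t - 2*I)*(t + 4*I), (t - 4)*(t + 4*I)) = t + 4*I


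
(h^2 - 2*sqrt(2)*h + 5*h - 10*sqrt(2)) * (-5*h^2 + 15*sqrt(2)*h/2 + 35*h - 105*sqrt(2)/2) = -5*h^4 + 10*h^3 + 35*sqrt(2)*h^3/2 - 35*sqrt(2)*h^2 + 145*h^2 - 1225*sqrt(2)*h/2 + 60*h + 1050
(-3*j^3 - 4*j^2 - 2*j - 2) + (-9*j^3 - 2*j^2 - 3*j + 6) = -12*j^3 - 6*j^2 - 5*j + 4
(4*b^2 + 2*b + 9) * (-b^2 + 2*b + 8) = -4*b^4 + 6*b^3 + 27*b^2 + 34*b + 72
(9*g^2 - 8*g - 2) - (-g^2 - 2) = 10*g^2 - 8*g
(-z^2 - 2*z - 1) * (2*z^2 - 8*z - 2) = -2*z^4 + 4*z^3 + 16*z^2 + 12*z + 2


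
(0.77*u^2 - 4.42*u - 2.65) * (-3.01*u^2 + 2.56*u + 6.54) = -2.3177*u^4 + 15.2754*u^3 + 1.6971*u^2 - 35.6908*u - 17.331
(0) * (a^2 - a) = 0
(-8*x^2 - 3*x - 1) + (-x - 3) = -8*x^2 - 4*x - 4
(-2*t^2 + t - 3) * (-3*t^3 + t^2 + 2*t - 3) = 6*t^5 - 5*t^4 + 6*t^3 + 5*t^2 - 9*t + 9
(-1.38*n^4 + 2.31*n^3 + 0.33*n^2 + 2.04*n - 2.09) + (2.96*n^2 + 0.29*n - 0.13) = -1.38*n^4 + 2.31*n^3 + 3.29*n^2 + 2.33*n - 2.22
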